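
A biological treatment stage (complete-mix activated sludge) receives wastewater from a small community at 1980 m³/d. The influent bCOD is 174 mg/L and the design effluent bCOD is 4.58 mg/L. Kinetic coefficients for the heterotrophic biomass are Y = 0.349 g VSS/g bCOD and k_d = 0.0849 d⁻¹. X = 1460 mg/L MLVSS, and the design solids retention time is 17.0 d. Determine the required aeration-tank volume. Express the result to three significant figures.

V ≈ 558 m³

Steady-state biomass mass balance: V·X·(1 + k_d·θ_c) = Y·Q·(S₀ − S)·θ_c, so V = 0.349 × 1980 × (174 − 4.58) × 17.0 / [1460 × (1 + 0.0849 × 17.0)] = 1.99×10^6 / 3567 = 557.9 m³.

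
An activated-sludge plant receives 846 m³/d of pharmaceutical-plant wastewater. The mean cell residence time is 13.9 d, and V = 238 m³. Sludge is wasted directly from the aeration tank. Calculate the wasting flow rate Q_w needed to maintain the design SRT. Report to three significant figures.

Q_w ≈ 17.1 m³/d

Wasting from the aeration tank: Q_w = V / θ_c = 238.0 / 13.9 = 17.12 m³/d.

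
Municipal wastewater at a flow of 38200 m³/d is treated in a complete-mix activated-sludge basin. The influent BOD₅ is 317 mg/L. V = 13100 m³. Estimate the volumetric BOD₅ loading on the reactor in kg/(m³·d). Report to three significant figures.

L_v ≈ 0.924 kg BOD₅/(m³·d)

Volumetric loading L_v = Q·S₀ / V = 38200 × 317 g/m³ / 13100 m³ = 924.4 g/(m³·d) = 0.9244 kg BOD₅/(m³·d).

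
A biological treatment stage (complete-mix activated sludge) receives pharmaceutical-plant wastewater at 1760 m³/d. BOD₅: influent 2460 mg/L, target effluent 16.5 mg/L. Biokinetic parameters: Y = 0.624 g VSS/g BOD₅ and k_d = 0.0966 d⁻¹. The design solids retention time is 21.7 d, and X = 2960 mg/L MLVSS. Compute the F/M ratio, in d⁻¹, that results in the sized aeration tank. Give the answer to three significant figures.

F/M ≈ 0.230 d⁻¹

Rearranging the biomass balance for a CMAS with decay, V = Y·Q·ΔS·θ_c / [X·(1+k_d θ_c)] = 0.624 × 1760 × (2460 − 16.5) × 21.7 / [2960 × (1 + 0.0966 × 21.7)] = 5.82×10^7 / 9165 = 6354 m³.
F/M = applied load / biomass = Q·S₀/(V·X) = 1760 × 2460 / (6354 × 2960) = 0.2302 d⁻¹.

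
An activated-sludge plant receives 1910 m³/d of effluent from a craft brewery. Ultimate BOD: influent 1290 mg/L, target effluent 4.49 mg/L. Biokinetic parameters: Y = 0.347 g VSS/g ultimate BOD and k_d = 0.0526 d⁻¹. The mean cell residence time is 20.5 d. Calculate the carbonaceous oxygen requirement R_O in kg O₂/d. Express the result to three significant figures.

R_O ≈ 1870 kg O₂/d

The observed yield is Y_obs = Y/(1 + k_d·θ_c) = 0.347 / (1 + 0.0526 × 20.5) = 0.347 / 2.078 = 0.1670 g VSS per g ultimate BOD removed.
Substrate removed = Q·(S₀ − S) = 1910 m³/d × (1290 − 4.49) g/m³ = 2.46×10^6 g/d = 2455 kg/d.
P_X = Y_obs·Q·(S₀ − S) = 0.1670 × 2455 = 409.9 kg VSS/d.
R_O = Q·(S₀ − S) − 1.42·P_X = 2455 − 1.42 × 409.9 = 1873 kg O₂/d.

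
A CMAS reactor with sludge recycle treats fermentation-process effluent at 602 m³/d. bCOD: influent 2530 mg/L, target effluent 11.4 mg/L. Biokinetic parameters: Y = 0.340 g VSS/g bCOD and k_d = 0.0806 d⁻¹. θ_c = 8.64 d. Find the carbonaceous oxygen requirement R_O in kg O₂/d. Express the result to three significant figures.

R_O ≈ 1080 kg O₂/d

Y_obs = Y / (1 + k_d θ_c) = 0.340 / (1 + 0.0806 × 8.64) = 0.340 / 1.696 = 0.2004.
ΔS = 2530 − 11.4 = 2519 mg/L, so the substrate removal rate is 602 × 2519/1000 = 1516 kg bCOD/d.
P_X = Y_obs·Q·(S₀ − S) = 0.2004 × 1516 = 303.9 kg VSS/d.
R_O = Q·(S₀ − S) − 1.42·P_X = 1516 − 1.42 × 303.9 = 1085 kg O₂/d.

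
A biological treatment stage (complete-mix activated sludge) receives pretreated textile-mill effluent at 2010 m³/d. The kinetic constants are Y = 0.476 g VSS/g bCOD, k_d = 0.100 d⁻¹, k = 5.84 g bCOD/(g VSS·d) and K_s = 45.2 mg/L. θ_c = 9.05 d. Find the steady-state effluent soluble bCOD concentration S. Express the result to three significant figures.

Effluent substrate depends only on kinetics and SRT: S = K_s(1 + k_d θ_c) / [θ_c(Yk − k_d) − 1] = 45.2 × (1 + 0.100 × 9.05) / [9.05 × (0.476 × 5.84 − 0.100) − 1] = 86.11 / 23.25 = 3.703 mg/L.

S ≈ 3.70 mg/L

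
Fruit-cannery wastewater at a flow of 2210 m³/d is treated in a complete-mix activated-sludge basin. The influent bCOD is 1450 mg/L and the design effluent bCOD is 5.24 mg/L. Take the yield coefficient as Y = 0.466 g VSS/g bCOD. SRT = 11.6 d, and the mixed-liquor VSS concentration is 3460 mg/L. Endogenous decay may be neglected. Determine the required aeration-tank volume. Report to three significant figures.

V·X = Y·Q·ΔS·θ_c gives V = 0.466 × 2210 × (1450 − 5.24) × 11.6 / 3460 = 4988 m³.

V ≈ 4990 m³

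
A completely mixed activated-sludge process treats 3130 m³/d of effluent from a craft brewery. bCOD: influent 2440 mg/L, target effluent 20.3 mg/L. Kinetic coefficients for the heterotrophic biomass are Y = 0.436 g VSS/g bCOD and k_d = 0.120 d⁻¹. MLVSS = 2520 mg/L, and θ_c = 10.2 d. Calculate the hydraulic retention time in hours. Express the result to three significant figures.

τ ≈ 46.1 h

From the SRT design equation V = Y Q (S₀−S) θ_c / [X (1 + k_d θ_c)] = 0.436 × 3130 × (2440 − 20.3) × 10.2 / [2520 × (1 + 0.120 × 10.2)] = 3.37×10^7 / 5604 = 6010 m³.
HRT = V/Q = 6010 m³ / 3130 m³·d⁻¹ = 1.920 d × 24 = 46.08 h.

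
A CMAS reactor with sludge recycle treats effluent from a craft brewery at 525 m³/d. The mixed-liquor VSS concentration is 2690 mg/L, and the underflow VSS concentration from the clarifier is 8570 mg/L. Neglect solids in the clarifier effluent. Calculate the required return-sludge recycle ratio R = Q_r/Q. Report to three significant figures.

R ≈ 0.457

R = Q_r/Q = X/(X_r − X) = 2690 / (8570 − 2690) = 0.4575.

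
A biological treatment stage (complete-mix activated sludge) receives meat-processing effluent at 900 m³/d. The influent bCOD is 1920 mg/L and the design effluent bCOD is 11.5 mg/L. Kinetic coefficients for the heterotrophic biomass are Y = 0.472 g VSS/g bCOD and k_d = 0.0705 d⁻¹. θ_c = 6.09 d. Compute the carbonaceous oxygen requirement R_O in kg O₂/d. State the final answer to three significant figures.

R_O ≈ 912 kg O₂/d

Observed yield with endogenous decay: Y_obs = Y / (1 + k_d·θ_c) = 0.472 / (1 + 0.0705 × 6.09) = 0.472 / 1.429 = 0.3302 g VSS/g bCOD.
Q·(S₀ − S) = 900 × (1920 − 11.5) × 10⁻³ = 1718 kg/d removed.
Biomass synthesised: P_X = Y_obs × 1718 = 567.2 kg VSS/d.
R_O = Q·(S₀ − S) − 1.42·P_X = 1718 − 1.42 × 567.2 = 912.2 kg O₂/d.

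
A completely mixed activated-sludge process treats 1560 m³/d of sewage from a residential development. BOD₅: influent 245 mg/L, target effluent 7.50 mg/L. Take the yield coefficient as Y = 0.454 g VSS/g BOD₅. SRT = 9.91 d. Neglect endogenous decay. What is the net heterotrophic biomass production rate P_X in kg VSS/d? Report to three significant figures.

Since k_d ≈ 0, Y_obs = Y = 0.454 g VSS/g BOD₅.
Q·(S₀ − S) = 1560 × (245 − 7.50) × 10⁻³ = 370.5 kg/d removed.
Biomass produced: P_X = Y_obs·Q·ΔS = 0.4540 × 370.5 ≈ 168.2 kg VSS/d.

P_X ≈ 168 kg VSS/d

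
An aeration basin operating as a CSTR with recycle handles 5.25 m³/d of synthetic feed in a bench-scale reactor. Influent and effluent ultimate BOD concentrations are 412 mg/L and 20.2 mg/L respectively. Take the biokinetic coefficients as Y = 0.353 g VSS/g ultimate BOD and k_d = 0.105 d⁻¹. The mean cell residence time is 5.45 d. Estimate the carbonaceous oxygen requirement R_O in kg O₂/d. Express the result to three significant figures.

Y_obs = Y / (1 + k_d θ_c) = 0.353 / (1 + 0.105 × 5.45) = 0.353 / 1.572 = 0.2245.
Q·(S₀ − S) = 5.25 × (412 − 20.2) × 10⁻³ = 2.057 kg/d removed.
Biomass synthesised: P_X = Y_obs × 2.057 = 0.4618 kg VSS/d.
R_O = Q·(S₀ − S) − 1.42·P_X = 2.057 − 1.42 × 0.4618 = 1.401 kg O₂/d.

R_O ≈ 1.40 kg O₂/d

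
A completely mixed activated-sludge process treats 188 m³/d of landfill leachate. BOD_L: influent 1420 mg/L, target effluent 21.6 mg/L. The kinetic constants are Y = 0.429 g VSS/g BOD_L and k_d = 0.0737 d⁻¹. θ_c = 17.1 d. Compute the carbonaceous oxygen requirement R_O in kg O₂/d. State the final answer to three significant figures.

R_O ≈ 192 kg O₂/d

Observed yield with endogenous decay: Y_obs = Y / (1 + k_d·θ_c) = 0.429 / (1 + 0.0737 × 17.1) = 0.429 / 2.260 = 0.1898 g VSS/g BOD_L.
Substrate removed = Q·(S₀ − S) = 188 m³/d × (1420 − 21.6) g/m³ = 2.63×10^5 g/d = 262.9 kg/d.
P_X = Y_obs·Q·(S₀ − S) = 0.1898 × 262.9 = 49.90 kg VSS/d.
Carbonaceous O₂ demand = substrate oxidised − cell-mass equivalent = 262.9 − 1.42 × 49.90 = 192.0 kg O₂/d.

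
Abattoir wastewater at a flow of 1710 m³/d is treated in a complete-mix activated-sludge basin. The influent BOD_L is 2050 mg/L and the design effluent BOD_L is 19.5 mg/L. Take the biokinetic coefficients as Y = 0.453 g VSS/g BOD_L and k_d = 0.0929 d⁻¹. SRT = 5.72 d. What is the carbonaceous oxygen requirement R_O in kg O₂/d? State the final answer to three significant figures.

R_O ≈ 2010 kg O₂/d

Observed yield with endogenous decay: Y_obs = Y / (1 + k_d·θ_c) = 0.453 / (1 + 0.0929 × 5.72) = 0.453 / 1.531 = 0.2958 g VSS/g BOD_L.
ΔS = 2050 − 19.5 = 2030 mg/L, so the substrate removal rate is 1710 × 2030/1000 = 3472 kg BOD_L/d.
P_X = Y_obs·Q·(S₀ − S) = 0.2958 × 3472 = 1027 kg VSS/d.
R_O = Q·(S₀ − S) − 1.42·P_X = 3472 − 1.42 × 1027 = 2014 kg O₂/d.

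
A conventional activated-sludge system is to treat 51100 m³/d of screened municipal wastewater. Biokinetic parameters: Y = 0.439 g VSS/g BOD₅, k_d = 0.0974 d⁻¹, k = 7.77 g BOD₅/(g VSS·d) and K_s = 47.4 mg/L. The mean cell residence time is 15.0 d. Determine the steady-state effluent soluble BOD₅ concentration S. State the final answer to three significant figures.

S ≈ 2.40 mg/L

For a completely mixed reactor with recycle the Lawrence–McCarty relation gives S = K_s·(1 + k_d·θ_c) / [θ_c·(Y·k − k_d) − 1] = 47.4 × (1 + 0.0974 × 15.0) / [15.0 × (0.439 × 7.77 − 0.0974) − 1] = 116.7 / 48.70 = 2.395 mg/L.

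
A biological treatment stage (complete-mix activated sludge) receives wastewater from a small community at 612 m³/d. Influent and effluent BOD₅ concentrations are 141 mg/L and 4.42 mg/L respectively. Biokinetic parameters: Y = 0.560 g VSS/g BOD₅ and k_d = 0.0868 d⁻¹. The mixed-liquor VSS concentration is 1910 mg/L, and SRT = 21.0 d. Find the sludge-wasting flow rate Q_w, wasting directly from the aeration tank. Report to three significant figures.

Rearranging the biomass balance for a CMAS with decay, V = Y·Q·ΔS·θ_c / [X·(1+k_d θ_c)] = 0.560 × 612 × (141 − 4.42) × 21.0 / [1910 × (1 + 0.0868 × 21.0)] = 9.83×10^5 / 5392 = 182.3 m³.
With mixed-liquor wasting, θ_c = V/Q_w, so Q_w = V/θ_c = 182.3/21.0 = 8.682 m³/d.

Q_w ≈ 8.68 m³/d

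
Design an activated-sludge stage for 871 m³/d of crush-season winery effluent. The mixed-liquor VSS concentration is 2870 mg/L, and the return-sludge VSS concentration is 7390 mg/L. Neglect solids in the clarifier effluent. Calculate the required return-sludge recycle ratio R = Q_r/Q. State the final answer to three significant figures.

R ≈ 0.635

Mass balance around the secondary clarifier (neglecting effluent solids): R = X / (X_r − X) = 2870 / (7390 − 2870) = 0.6350.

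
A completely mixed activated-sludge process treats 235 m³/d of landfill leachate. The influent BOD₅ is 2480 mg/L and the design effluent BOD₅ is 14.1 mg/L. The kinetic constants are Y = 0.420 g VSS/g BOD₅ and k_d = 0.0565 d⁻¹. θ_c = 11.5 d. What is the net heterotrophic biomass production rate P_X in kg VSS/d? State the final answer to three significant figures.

P_X ≈ 148 kg VSS/d

Correct the yield for decay: Y_obs = Y/(1 + k_d θ_c) = 0.420 / (1 + 0.0565 × 11.5) = 0.420 / 1.650 = 0.2546.
Mass of BOD₅ removed per day: Q(S₀ − S) = 235 × 2466 g/m³ = 579.5 kg/d.
P_X = Y_obs · Q(S₀ − S) = 0.2546 × 579.5 = 147.5 kg VSS/d.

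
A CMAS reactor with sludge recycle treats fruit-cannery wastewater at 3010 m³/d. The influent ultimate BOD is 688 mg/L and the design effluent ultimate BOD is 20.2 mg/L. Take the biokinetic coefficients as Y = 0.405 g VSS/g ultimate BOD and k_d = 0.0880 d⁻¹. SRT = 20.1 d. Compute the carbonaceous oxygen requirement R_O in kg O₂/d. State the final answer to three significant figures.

Y_obs = Y / (1 + k_d θ_c) = 0.405 / (1 + 0.0880 × 20.1) = 0.405 / 2.769 = 0.1463.
ΔS = 688 − 20.2 = 667.8 mg/L, so the substrate removal rate is 3010 × 667.8/1000 = 2010 kg ultimate BOD/d.
P_X = Y_obs·Q·(S₀ − S) = 0.1463 × 2010 = 294.0 kg VSS/d.
R_O = Q·ΔS − 1.42 P_X = 2010 − 417.5 = 1593 kg O₂/d.

R_O ≈ 1590 kg O₂/d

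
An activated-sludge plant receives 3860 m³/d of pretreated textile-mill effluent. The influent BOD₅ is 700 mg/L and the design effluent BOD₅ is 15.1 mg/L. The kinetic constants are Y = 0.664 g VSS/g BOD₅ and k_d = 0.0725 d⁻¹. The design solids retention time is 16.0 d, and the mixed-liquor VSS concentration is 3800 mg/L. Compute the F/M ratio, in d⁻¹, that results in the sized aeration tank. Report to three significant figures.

Steady-state biomass mass balance: V·X·(1 + k_d·θ_c) = Y·Q·(S₀ − S)·θ_c, so V = 0.664 × 3860 × (700 − 15.1) × 16.0 / [3800 × (1 + 0.0725 × 16.0)] = 2.81×10^7 / 8208 = 3422 m³.
F/M = Q·S₀ / (V·X) = 3860 × 700 / (3422 × 3800) = 0.2078 g BOD₅·(g VSS·d)⁻¹.

F/M ≈ 0.208 d⁻¹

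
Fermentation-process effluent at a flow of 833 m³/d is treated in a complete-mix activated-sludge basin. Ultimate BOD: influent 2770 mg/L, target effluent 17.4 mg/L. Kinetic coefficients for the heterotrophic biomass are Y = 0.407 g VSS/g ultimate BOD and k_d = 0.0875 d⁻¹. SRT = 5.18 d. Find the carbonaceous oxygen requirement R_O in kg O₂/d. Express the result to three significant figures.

R_O ≈ 1380 kg O₂/d

Observed yield with endogenous decay: Y_obs = Y / (1 + k_d·θ_c) = 0.407 / (1 + 0.0875 × 5.18) = 0.407 / 1.453 = 0.2801 g VSS/g ultimate BOD.
ΔS = 2770 − 17.4 = 2753 mg/L, so the substrate removal rate is 833 × 2753/1000 = 2293 kg ultimate BOD/d.
Net sludge production P_X = 0.2801 × 2293 = 642.2 kg VSS/d.
R_O = Q·ΔS − 1.42 P_X = 2293 − 911.9 = 1381 kg O₂/d.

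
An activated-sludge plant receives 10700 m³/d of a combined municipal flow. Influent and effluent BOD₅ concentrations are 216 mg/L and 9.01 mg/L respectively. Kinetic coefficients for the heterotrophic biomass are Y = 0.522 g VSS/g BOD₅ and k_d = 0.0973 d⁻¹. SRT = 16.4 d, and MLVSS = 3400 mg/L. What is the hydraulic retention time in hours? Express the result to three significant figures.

τ ≈ 4.82 h

Rearranging the biomass balance for a CMAS with decay, V = Y·Q·ΔS·θ_c / [X·(1+k_d θ_c)] = 0.522 × 10700 × (216 − 9.01) × 16.4 / [3400 × (1 + 0.0973 × 16.4)] = 1.9×10^7 / 8825 = 2148 m³.
Hydraulic retention time τ = V/Q = 2148 / 10700 = 0.2008 d = 4.819 h.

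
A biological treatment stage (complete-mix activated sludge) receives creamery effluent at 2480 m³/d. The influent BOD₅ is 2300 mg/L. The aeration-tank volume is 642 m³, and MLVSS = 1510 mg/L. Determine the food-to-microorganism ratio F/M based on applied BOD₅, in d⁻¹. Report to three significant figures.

F/M ≈ 5.88 d⁻¹

Food-to-microorganism ratio F/M = Q S₀ / (V X) = 2480 × 2300 / (642.0 × 1510) = 5.884 d⁻¹.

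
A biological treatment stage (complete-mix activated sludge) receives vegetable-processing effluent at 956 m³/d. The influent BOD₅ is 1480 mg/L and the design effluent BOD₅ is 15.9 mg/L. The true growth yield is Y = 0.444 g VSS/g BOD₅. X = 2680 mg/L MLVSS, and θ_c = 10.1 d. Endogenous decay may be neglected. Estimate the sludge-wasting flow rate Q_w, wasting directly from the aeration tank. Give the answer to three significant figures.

With k_d = 0 the design equation reduces to V = Y Q (S₀−S) θ_c / X = 0.444 × 956 × (1480 − 15.9) × 10.1 / 2680 = 2342 m³.
For wasting at MLVSS concentration, Q_w = V/θ_c = 2342/10.1 = 231.9 m³/d.

Q_w ≈ 232 m³/d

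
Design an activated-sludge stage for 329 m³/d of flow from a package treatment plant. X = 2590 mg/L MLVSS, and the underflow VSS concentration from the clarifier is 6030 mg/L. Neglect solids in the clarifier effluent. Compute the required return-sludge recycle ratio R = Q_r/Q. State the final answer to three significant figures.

R = Q_r/Q = X/(X_r − X) = 2590 / (6030 − 2590) = 0.7529.

R ≈ 0.753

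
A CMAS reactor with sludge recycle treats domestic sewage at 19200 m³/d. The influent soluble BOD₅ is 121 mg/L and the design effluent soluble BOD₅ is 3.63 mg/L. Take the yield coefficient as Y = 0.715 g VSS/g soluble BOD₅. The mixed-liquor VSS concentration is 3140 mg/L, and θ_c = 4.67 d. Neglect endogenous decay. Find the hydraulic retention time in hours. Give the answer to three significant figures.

V·X = Y·Q·ΔS·θ_c gives V = 0.715 × 19200 × (121 − 3.63) × 4.67 / 3140 = 2396 m³.
HRT = V/Q = 2396 m³ / 19200 m³·d⁻¹ = 0.1248 d × 24 = 2.995 h.

τ ≈ 3.00 h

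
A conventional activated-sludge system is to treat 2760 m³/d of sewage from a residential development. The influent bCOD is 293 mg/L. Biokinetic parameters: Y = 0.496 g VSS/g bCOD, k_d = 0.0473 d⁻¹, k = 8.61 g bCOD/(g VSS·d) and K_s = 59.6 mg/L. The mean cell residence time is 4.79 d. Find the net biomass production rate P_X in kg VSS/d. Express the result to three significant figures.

From the Monod/SRT balance for a CMAS, S = K_s·(1+k_d θ_c)/[θ_c·(Y k − k_d) − 1] = 59.6 × (1 + 0.0473 × 4.79) / [4.79 × (0.496 × 8.61 − 0.0473) − 1] = 73.10 / 19.23 = 3.802 mg/L.
Y_obs = Y / (1 + k_d θ_c) = 0.496 / (1 + 0.0473 × 4.79) = 0.496 / 1.227 = 0.4044.
Mass of bCOD removed per day: Q(S₀ − S) = 2760 × 289.2 g/m³ = 798.2 kg/d.
P_X = Y_obs · Q(S₀ − S) = 0.4044 × 798.2 = 322.8 kg VSS/d.

P_X ≈ 323 kg VSS/d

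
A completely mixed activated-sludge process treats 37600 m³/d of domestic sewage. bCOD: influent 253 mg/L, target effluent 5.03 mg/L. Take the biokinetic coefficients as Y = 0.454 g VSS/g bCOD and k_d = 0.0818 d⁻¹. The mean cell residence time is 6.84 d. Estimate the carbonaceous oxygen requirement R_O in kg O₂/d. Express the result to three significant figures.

Y_obs = Y / (1 + k_d θ_c) = 0.454 / (1 + 0.0818 × 6.84) = 0.454 / 1.560 = 0.2911.
Substrate removed = Q·(S₀ − S) = 37600 m³/d × (253 − 5.03) g/m³ = 9.32×10^6 g/d = 9324 kg/d.
Biomass synthesised: P_X = Y_obs × 9324 = 2714 kg VSS/d.
R_O = Q·(S₀ − S) − 1.42·P_X = 9324 − 1.42 × 2714 = 5469 kg O₂/d.

R_O ≈ 5470 kg O₂/d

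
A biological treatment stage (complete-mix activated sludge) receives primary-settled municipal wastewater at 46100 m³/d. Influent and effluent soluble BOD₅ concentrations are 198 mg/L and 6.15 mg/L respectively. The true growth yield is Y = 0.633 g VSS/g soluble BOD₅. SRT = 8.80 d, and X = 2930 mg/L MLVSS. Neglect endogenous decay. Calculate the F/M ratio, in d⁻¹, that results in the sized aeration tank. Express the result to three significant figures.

V·X = Y·Q·ΔS·θ_c gives V = 0.633 × 46100 × (198 − 6.15) × 8.80 / 2930 = 16814 m³.
F/M = Q·S₀ / (V·X) = 46100 × 198 / (16814 × 2930) = 0.1853 g soluble BOD₅·(g VSS·d)⁻¹.

F/M ≈ 0.185 d⁻¹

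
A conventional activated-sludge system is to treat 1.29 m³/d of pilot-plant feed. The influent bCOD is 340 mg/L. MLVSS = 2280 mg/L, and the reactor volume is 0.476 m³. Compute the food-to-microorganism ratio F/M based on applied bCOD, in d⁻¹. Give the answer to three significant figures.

F/M = applied load / biomass = Q·S₀/(V·X) = 1.29 × 340 / (0.4760 × 2280) = 0.4041 d⁻¹.

F/M ≈ 0.404 d⁻¹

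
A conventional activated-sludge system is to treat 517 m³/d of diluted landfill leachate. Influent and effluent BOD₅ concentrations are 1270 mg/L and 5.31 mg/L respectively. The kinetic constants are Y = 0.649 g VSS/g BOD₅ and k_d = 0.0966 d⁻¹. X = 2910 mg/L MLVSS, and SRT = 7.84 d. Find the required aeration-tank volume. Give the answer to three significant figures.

From the SRT design equation V = Y Q (S₀−S) θ_c / [X (1 + k_d θ_c)] = 0.649 × 517 × (1270 − 5.31) × 7.84 / [2910 × (1 + 0.0966 × 7.84)] = 3.33×10^6 / 5114 = 650.6 m³.

V ≈ 651 m³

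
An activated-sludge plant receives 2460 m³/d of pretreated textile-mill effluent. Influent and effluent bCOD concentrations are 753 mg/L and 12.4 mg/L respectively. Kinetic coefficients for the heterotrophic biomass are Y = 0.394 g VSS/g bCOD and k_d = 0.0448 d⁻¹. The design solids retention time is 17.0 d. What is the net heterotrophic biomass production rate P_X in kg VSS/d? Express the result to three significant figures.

P_X ≈ 407 kg VSS/d

The observed yield is Y_obs = Y/(1 + k_d·θ_c) = 0.394 / (1 + 0.0448 × 17.0) = 0.394 / 1.762 = 0.2237 g VSS per g bCOD removed.
Mass of bCOD removed per day: Q(S₀ − S) = 2460 × 740.6 g/m³ = 1822 kg/d.
P_X = Y_obs · Q(S₀ − S) = 0.2237 × 1822 = 407.5 kg VSS/d.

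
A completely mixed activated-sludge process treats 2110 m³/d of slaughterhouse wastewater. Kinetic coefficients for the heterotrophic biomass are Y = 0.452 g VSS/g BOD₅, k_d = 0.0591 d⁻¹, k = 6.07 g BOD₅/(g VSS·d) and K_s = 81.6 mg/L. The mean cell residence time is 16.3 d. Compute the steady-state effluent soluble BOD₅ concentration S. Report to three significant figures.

S ≈ 3.75 mg/L

From the Monod/SRT balance for a CMAS, S = K_s·(1+k_d θ_c)/[θ_c·(Y k − k_d) − 1] = 81.6 × (1 + 0.0591 × 16.3) / [16.3 × (0.452 × 6.07 − 0.0591) − 1] = 160.2 / 42.76 = 3.747 mg/L.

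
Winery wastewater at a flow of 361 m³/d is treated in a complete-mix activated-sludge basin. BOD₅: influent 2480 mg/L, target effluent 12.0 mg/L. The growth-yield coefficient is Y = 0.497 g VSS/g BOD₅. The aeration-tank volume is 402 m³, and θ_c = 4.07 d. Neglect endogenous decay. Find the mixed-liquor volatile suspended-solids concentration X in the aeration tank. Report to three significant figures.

Without decay, X = Y Q (S₀−S) θ_c / V = 0.497 × 361 × (2480 − 12.0) × 4.07 / 402 = 4483 mg/L.

X ≈ 4480 mg/L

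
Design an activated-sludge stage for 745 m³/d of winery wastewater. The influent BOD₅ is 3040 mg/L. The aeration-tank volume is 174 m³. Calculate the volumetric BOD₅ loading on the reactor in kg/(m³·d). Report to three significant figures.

L_v ≈ 13.0 kg BOD₅/(m³·d)

L_v = Q S₀ / V = 745 × 3040 × 10⁻³ / 174.0 = 13.02 kg/(m³·d).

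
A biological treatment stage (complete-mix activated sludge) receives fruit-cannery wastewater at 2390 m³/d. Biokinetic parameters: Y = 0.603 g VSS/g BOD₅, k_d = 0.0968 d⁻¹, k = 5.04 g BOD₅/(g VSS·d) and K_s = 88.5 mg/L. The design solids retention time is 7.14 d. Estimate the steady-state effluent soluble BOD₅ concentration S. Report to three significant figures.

From the Monod/SRT balance for a CMAS, S = K_s·(1+k_d θ_c)/[θ_c·(Y k − k_d) − 1] = 88.5 × (1 + 0.0968 × 7.14) / [7.14 × (0.603 × 5.04 − 0.0968) − 1] = 149.7 / 20.01 = 7.480 mg/L.

S ≈ 7.48 mg/L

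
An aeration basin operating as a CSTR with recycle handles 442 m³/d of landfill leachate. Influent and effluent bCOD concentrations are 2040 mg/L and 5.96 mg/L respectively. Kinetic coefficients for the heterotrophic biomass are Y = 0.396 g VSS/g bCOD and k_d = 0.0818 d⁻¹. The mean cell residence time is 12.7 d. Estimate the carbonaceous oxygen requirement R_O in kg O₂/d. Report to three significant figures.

Correct the yield for decay: Y_obs = Y/(1 + k_d θ_c) = 0.396 / (1 + 0.0818 × 12.7) = 0.396 / 2.039 = 0.1942.
Q·(S₀ − S) = 442 × (2040 − 5.96) × 10⁻³ = 899.0 kg/d removed.
Biomass synthesised: P_X = Y_obs × 899.0 = 174.6 kg VSS/d.
Carbonaceous O₂ demand = substrate oxidised − cell-mass equivalent = 899.0 − 1.42 × 174.6 = 651.1 kg O₂/d.

R_O ≈ 651 kg O₂/d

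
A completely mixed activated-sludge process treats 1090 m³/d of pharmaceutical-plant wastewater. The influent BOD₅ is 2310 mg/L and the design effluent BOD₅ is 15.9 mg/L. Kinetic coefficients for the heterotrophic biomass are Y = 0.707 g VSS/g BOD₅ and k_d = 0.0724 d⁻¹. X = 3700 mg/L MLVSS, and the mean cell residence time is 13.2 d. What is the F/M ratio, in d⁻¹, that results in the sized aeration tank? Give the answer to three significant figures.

From the SRT design equation V = Y Q (S₀−S) θ_c / [X (1 + k_d θ_c)] = 0.707 × 1090 × (2310 − 15.9) × 13.2 / [3700 × (1 + 0.0724 × 13.2)] = 2.33×10^7 / 7236 = 3225 m³.
Food-to-microorganism ratio F/M = Q S₀ / (V X) = 1090 × 2310 / (3225 × 3700) = 0.2110 d⁻¹.

F/M ≈ 0.211 d⁻¹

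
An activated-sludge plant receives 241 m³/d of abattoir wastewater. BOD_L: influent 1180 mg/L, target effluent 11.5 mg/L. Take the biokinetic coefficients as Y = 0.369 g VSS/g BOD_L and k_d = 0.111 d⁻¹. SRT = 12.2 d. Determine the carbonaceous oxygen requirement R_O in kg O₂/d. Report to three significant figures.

Y_obs = Y / (1 + k_d θ_c) = 0.369 / (1 + 0.111 × 12.2) = 0.369 / 2.354 = 0.1567.
ΔS = 1180 − 11.5 = 1168 mg/L, so the substrate removal rate is 241 × 1168/1000 = 281.6 kg BOD_L/d.
Net sludge production P_X = 0.1567 × 281.6 = 44.14 kg VSS/d.
R_O = Q·(S₀ − S) − 1.42·P_X = 281.6 − 1.42 × 44.14 = 218.9 kg O₂/d.

R_O ≈ 219 kg O₂/d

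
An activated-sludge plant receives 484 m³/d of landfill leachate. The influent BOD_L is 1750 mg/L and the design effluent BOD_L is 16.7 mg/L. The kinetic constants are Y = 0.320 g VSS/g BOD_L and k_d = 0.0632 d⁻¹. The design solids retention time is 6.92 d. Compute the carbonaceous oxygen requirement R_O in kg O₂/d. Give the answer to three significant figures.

R_O ≈ 574 kg O₂/d

Correct the yield for decay: Y_obs = Y/(1 + k_d θ_c) = 0.320 / (1 + 0.0632 × 6.92) = 0.320 / 1.437 = 0.2226.
Substrate removed = Q·(S₀ − S) = 484 m³/d × (1750 − 16.7) g/m³ = 8.39×10^5 g/d = 838.9 kg/d.
Biomass synthesised: P_X = Y_obs × 838.9 = 186.8 kg VSS/d.
R_O = Q·(S₀ − S) − 1.42·P_X = 838.9 − 1.42 × 186.8 = 573.7 kg O₂/d.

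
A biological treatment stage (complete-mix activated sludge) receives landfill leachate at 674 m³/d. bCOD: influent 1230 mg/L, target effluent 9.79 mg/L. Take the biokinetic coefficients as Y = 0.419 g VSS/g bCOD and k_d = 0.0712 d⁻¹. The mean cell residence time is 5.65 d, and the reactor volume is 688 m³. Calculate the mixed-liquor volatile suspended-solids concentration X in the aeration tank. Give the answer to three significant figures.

X = Y·Q·ΔS·θ_c / [V·(1 + k_d θ_c)] = 0.419 × 674 × (1230 − 9.79) × 5.65 / [688 × (1 + 0.0712 × 5.65)] = 2018 mg/L.

X ≈ 2020 mg/L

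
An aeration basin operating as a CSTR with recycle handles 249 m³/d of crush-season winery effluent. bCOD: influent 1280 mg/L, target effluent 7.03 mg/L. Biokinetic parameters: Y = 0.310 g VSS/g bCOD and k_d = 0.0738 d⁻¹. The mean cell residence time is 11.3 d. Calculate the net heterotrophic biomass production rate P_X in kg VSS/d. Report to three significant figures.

Observed yield with endogenous decay: Y_obs = Y / (1 + k_d·θ_c) = 0.310 / (1 + 0.0738 × 11.3) = 0.310 / 1.834 = 0.1690 g VSS/g bCOD.
Q·(S₀ − S) = 249 × (1280 − 7.03) × 10⁻³ = 317.0 kg/d removed.
Biomass produced: P_X = Y_obs·Q·ΔS = 0.1690 × 317.0 ≈ 53.58 kg VSS/d.

P_X ≈ 53.6 kg VSS/d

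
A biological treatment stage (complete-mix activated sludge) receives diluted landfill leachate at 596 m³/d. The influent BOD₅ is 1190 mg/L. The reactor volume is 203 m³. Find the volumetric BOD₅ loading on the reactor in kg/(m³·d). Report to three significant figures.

Volumetric loading L_v = Q·S₀ / V = 596 × 1190 g/m³ / 203.0 m³ = 3494 g/(m³·d) = 3.494 kg BOD₅/(m³·d).

L_v ≈ 3.49 kg BOD₅/(m³·d)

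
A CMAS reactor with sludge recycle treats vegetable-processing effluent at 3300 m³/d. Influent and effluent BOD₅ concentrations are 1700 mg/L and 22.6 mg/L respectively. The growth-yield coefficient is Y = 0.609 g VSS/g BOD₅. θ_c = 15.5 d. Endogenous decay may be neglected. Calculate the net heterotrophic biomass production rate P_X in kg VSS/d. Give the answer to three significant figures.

No decay correction is needed, so Y_obs = Y = 0.609.
Substrate removed = Q·(S₀ − S) = 3300 m³/d × (1700 − 22.6) g/m³ = 5.54×10^6 g/d = 5535 kg/d.
P_X = Y_obs · Q(S₀ − S) = 0.6090 × 5535 = 3371 kg VSS/d.

P_X ≈ 3370 kg VSS/d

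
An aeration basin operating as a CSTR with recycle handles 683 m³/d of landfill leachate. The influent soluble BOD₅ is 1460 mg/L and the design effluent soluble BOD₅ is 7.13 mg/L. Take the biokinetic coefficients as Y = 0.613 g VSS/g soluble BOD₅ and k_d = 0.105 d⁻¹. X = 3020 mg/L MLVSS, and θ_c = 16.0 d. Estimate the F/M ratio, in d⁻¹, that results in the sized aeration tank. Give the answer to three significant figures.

F/M ≈ 0.275 d⁻¹

Steady-state biomass mass balance: V·X·(1 + k_d·θ_c) = Y·Q·(S₀ − S)·θ_c, so V = 0.613 × 683 × (1460 − 7.13) × 16.0 / [3020 × (1 + 0.105 × 16.0)] = 9.73×10^6 / 8094 = 1203 m³.
Food-to-microorganism ratio F/M = Q S₀ / (V X) = 683 × 1460 / (1203 × 3020) = 0.2746 d⁻¹.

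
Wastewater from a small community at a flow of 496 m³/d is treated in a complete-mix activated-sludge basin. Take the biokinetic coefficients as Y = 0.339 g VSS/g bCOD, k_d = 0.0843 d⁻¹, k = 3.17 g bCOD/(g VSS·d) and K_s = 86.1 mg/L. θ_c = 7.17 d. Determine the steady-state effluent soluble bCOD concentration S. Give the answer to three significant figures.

S ≈ 22.6 mg/L

Effluent substrate depends only on kinetics and SRT: S = K_s(1 + k_d θ_c) / [θ_c(Yk − k_d) − 1] = 86.1 × (1 + 0.0843 × 7.17) / [7.17 × (0.339 × 3.17 − 0.0843) − 1] = 138.1 / 6.101 = 22.64 mg/L.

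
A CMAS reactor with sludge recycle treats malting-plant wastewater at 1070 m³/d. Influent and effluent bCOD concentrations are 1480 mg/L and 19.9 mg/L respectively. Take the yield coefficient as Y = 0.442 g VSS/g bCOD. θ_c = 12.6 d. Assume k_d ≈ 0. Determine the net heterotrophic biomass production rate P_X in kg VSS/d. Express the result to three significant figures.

With endogenous decay neglected, the observed yield equals the true yield: Y_obs = Y = 0.442 g VSS/g bCOD.
Mass of bCOD removed per day: Q(S₀ − S) = 1070 × 1460 g/m³ = 1562 kg/d.
So the net sludge growth is P_X = 0.4420 × 1562 = 690.5 kg VSS/d.

P_X ≈ 691 kg VSS/d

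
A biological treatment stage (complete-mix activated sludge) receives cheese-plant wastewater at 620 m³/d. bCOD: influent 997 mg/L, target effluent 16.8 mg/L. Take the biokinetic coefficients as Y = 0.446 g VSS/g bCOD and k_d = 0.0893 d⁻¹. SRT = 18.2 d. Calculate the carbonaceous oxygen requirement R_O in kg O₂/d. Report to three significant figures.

Y_obs = Y / (1 + k_d θ_c) = 0.446 / (1 + 0.0893 × 18.2) = 0.446 / 2.625 = 0.1699.
ΔS = 997 − 16.8 = 980.2 mg/L, so the substrate removal rate is 620 × 980.2/1000 = 607.7 kg bCOD/d.
Net sludge production P_X = 0.1699 × 607.7 = 103.2 kg VSS/d.
Carbonaceous O₂ demand = substrate oxidised − cell-mass equivalent = 607.7 − 1.42 × 103.2 = 461.1 kg O₂/d.

R_O ≈ 461 kg O₂/d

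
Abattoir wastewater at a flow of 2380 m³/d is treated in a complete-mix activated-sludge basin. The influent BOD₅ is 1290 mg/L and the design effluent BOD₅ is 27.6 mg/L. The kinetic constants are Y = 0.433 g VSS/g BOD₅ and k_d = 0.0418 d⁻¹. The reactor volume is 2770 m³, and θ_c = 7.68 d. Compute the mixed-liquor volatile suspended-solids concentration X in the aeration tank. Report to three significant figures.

X ≈ 2730 mg/L

X = Y·Q·ΔS·θ_c / [V·(1 + k_d θ_c)] = 0.433 × 2380 × (1290 − 27.6) × 7.68 / [2770 × (1 + 0.0418 × 7.68)] = 2730 mg/L.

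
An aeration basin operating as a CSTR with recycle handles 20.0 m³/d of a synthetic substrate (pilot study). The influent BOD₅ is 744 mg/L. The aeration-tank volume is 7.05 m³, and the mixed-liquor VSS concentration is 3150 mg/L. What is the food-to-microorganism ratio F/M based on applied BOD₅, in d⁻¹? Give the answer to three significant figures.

F/M ≈ 0.670 d⁻¹

F/M = Q·S₀ / (V·X) = 20.0 × 744 / (7.050 × 3150) = 0.6700 g BOD₅·(g VSS·d)⁻¹.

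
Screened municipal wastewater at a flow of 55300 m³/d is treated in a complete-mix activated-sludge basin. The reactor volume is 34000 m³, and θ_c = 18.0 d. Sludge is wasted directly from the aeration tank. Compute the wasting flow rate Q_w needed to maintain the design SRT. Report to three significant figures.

Wasting from the aeration tank: Q_w = V / θ_c = 34000 / 18.0 = 1889 m³/d.

Q_w ≈ 1890 m³/d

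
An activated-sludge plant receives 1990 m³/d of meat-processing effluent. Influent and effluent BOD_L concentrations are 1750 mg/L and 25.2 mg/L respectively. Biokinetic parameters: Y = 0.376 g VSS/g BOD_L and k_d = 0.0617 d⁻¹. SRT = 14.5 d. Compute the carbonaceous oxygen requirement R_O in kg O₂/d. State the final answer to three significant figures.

Correct the yield for decay: Y_obs = Y/(1 + k_d θ_c) = 0.376 / (1 + 0.0617 × 14.5) = 0.376 / 1.895 = 0.1985.
ΔS = 1750 − 25.2 = 1725 mg/L, so the substrate removal rate is 1990 × 1725/1000 = 3432 kg BOD_L/d.
P_X = Y_obs·Q·(S₀ − S) = 0.1985 × 3432 = 681.2 kg VSS/d.
Carbonaceous O₂ demand = substrate oxidised − cell-mass equivalent = 3432 − 1.42 × 681.2 = 2465 kg O₂/d.

R_O ≈ 2470 kg O₂/d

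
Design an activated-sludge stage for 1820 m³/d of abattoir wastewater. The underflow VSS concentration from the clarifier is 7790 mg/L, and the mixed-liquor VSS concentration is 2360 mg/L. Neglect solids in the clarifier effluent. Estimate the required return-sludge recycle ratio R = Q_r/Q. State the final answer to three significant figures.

R ≈ 0.435

Mass balance around the secondary clarifier (neglecting effluent solids): R = X / (X_r − X) = 2360 / (7790 − 2360) = 0.4346.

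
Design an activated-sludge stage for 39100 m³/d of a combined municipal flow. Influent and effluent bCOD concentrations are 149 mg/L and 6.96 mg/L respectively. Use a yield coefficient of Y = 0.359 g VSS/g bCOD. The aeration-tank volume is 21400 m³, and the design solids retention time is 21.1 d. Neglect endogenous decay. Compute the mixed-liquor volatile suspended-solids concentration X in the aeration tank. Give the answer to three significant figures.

X = Y·Q·ΔS·θ_c / V = 0.359 × 39100 × (149 − 6.96) × 21.1 / 21400 = 1966 mg/L.

X ≈ 1970 mg/L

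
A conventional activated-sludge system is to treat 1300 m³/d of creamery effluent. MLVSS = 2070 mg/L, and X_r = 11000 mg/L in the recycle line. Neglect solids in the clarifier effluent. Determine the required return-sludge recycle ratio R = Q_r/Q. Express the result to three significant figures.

R = Q_r/Q = X/(X_r − X) = 2070 / (11000 − 2070) = 0.2318.

R ≈ 0.232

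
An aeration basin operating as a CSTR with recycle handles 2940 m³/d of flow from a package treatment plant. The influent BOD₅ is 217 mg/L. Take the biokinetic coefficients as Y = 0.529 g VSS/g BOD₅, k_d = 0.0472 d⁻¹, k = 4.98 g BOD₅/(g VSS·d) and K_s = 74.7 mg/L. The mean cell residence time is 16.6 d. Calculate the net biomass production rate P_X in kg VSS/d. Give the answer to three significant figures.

From the Monod/SRT balance for a CMAS, S = K_s·(1+k_d θ_c)/[θ_c·(Y k − k_d) − 1] = 74.7 × (1 + 0.0472 × 16.6) / [16.6 × (0.529 × 4.98 − 0.0472) − 1] = 133.2 / 41.95 = 3.176 mg/L.
Correct the yield for decay: Y_obs = Y/(1 + k_d θ_c) = 0.529 / (1 + 0.0472 × 16.6) = 0.529 / 1.784 = 0.2966.
Substrate removed = Q·(S₀ − S) = 2940 m³/d × (217 − 3.18) g/m³ = 6.29×10^5 g/d = 628.6 kg/d.
Biomass produced: P_X = Y_obs·Q·ΔS = 0.2966 × 628.6 ≈ 186.5 kg VSS/d.

P_X ≈ 186 kg VSS/d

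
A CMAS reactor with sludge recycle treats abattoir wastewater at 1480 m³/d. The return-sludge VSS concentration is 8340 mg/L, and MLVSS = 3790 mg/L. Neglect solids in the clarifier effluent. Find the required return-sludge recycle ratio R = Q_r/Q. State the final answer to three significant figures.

R ≈ 0.833

Solids balance on the clarifier gives (1+R)X = R·X_r, so R = X/(X_r − X) = 3790 / (8340 − 3790) = 0.8330.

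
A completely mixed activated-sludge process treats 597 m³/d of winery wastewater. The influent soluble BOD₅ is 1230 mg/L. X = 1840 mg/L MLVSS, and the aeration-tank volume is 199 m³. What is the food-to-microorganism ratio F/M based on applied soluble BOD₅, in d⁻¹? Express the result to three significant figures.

F/M ≈ 2.01 d⁻¹

Food-to-microorganism ratio F/M = Q S₀ / (V X) = 597 × 1230 / (199.0 × 1840) = 2.005 d⁻¹.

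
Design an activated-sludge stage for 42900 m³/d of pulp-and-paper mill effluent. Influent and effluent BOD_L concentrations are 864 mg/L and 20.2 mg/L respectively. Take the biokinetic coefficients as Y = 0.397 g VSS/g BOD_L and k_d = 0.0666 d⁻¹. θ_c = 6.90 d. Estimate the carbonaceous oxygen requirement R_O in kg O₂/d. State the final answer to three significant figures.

R_O ≈ 22200 kg O₂/d

Y_obs = Y / (1 + k_d θ_c) = 0.397 / (1 + 0.0666 × 6.90) = 0.397 / 1.460 = 0.2720.
Q·(S₀ − S) = 42900 × (864 − 20.2) × 10⁻³ = 36199 kg/d removed.
Biomass synthesised: P_X = Y_obs × 36199 = 9846 kg VSS/d.
R_O = Q·ΔS − 1.42 P_X = 36199 − 13982 = 22217 kg O₂/d.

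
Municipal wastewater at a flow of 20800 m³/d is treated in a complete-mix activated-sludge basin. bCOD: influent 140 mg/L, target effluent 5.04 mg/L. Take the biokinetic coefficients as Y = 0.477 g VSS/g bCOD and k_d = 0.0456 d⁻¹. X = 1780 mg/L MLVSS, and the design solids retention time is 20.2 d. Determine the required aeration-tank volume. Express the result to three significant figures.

V ≈ 7910 m³

Rearranging the biomass balance for a CMAS with decay, V = Y·Q·ΔS·θ_c / [X·(1+k_d θ_c)] = 0.477 × 20800 × (140 − 5.04) × 20.2 / [1780 × (1 + 0.0456 × 20.2)] = 2.7×10^7 / 3420 = 7910 m³.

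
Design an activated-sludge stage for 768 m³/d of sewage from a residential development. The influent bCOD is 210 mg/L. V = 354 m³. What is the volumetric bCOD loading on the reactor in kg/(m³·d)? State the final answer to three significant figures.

L_v ≈ 0.456 kg bCOD/(m³·d)

L_v = Q S₀ / V = 768 × 210 × 10⁻³ / 354.0 = 0.4556 kg/(m³·d).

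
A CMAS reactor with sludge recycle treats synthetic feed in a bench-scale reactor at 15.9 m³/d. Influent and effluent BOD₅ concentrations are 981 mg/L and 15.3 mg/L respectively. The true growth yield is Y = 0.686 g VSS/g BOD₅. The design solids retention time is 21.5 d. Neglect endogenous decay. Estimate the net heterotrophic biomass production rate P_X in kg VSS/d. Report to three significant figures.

P_X ≈ 10.5 kg VSS/d

With endogenous decay neglected, the observed yield equals the true yield: Y_obs = Y = 0.686 g VSS/g BOD₅.
Mass of BOD₅ removed per day: Q(S₀ − S) = 15.9 × 965.7 g/m³ = 15.35 kg/d.
So the net sludge growth is P_X = 0.6860 × 15.35 = 10.53 kg VSS/d.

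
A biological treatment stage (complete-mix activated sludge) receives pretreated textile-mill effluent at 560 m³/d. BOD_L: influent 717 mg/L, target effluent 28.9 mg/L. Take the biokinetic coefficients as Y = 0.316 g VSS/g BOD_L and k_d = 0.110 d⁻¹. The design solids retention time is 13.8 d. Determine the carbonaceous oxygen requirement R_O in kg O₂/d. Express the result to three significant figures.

R_O ≈ 317 kg O₂/d

The observed yield is Y_obs = Y/(1 + k_d·θ_c) = 0.316 / (1 + 0.110 × 13.8) = 0.316 / 2.518 = 0.1255 g VSS per g BOD_L removed.
Substrate removed = Q·(S₀ − S) = 560 m³/d × (717 − 28.9) g/m³ = 3.85×10^5 g/d = 385.3 kg/d.
Biomass synthesised: P_X = Y_obs × 385.3 = 48.36 kg VSS/d.
R_O = Q·(S₀ − S) − 1.42·P_X = 385.3 − 1.42 × 48.36 = 316.7 kg O₂/d.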